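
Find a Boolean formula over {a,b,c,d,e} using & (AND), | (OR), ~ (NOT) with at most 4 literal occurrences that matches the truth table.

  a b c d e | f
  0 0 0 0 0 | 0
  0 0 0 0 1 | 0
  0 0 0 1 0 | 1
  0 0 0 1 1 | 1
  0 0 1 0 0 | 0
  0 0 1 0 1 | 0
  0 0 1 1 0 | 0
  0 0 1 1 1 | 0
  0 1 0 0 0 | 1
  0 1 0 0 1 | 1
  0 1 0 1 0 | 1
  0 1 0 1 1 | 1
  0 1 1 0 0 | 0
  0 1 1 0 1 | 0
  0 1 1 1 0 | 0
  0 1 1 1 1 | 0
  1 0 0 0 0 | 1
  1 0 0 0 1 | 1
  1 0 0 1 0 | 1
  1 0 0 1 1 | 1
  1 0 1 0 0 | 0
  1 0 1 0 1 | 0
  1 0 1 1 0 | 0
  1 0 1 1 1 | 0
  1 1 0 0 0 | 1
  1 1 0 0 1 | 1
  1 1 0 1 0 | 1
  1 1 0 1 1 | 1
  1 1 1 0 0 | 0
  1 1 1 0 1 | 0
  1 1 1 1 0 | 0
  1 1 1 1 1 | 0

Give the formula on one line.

(~c & ((d | a) | b))

  ~c = 11110000111100001111000011110000
  (d | a) = 00110011001100111111111111111111
  ((d | a) | b) = 00110011111111111111111111111111
  (~c & ((d | a) | b)) = 00110000111100001111000011110000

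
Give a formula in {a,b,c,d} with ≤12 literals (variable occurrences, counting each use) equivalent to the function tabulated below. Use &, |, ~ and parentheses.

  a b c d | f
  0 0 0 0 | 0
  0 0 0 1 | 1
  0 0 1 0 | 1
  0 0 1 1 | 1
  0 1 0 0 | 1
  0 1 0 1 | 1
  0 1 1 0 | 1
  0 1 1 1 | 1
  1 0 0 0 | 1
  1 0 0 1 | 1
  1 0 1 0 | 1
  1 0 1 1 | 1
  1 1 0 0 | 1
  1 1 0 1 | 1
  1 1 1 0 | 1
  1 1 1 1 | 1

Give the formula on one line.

(((~c | ~a) & ((b & ~d) | d)) | ((d & ~c) | (a | c)))

  ~c = 1100110011001100
  ~a = 1111111100000000
  (~c | ~a) = 1111111111001100
  ~d = 1010101010101010
  (b & ~d) = 0000101000001010
  ((b & ~d) | d) = 0101111101011111
  ((~c | ~a) & ((b & ~d) | d)) = 0101111101001100
  (d & ~c) = 0100010001000100
  (a | c) = 0011001111111111
  ((d & ~c) | (a | c)) = 0111011111111111
  (((~c | ~a) & ((b & ~d) | d)) | ((d & ~c) | (a | c))) = 0111111111111111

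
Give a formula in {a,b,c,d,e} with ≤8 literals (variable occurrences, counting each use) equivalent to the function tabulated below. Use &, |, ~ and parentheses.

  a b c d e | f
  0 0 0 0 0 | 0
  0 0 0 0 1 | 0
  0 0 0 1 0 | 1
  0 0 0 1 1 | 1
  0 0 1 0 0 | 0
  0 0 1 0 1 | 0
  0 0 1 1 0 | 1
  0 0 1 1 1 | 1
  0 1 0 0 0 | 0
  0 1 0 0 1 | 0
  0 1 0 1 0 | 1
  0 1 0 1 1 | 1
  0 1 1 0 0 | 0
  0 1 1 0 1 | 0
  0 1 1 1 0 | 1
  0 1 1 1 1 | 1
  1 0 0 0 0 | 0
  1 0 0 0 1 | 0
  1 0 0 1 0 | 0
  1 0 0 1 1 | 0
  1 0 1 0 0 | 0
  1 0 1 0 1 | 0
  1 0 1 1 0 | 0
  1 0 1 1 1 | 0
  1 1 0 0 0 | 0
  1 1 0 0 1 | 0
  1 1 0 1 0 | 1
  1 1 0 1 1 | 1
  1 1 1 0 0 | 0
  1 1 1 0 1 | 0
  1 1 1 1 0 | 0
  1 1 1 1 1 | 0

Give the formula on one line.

((d & (~c | ~a)) & ((d & (~a & ~b)) | b))

  ~c = 11110000111100001111000011110000
  ~a = 11111111111111110000000000000000
  (~c | ~a) = 11111111111111111111000011110000
  (d & (~c | ~a)) = 00110011001100110011000000110000
  ~b = 11111111000000001111111100000000
  (~a & ~b) = 11111111000000000000000000000000
  (d & (~a & ~b)) = 00110011000000000000000000000000
  ((d & (~a & ~b)) | b) = 00110011111111110000000011111111
  ((d & (~c | ~a)) & ((d & (~a & ~b)) | b)) = 00110011001100110000000000110000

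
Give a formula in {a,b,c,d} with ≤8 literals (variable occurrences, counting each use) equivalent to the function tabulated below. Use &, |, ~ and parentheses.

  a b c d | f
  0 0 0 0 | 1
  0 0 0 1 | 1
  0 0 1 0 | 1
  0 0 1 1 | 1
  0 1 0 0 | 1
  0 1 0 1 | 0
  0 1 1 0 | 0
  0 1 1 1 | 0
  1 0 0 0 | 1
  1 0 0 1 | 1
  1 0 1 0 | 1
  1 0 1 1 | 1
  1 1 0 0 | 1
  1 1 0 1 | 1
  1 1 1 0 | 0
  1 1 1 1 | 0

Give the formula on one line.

  ~b = 1111000011110000
  ~c = 1100110011001100
  ~d = 1010101010101010
  (~c & ~d) = 1000100010001000
  (b & ~d) = 0000101000001010
  ((~c & ~d) & (b & ~d)) = 0000100000001000
  (a | ((~c & ~d) & (b & ~d))) = 0000100011111111
  (~c & (a | ((~c & ~d) & (b & ~d)))) = 0000100011001100
  (~b | (~c & (a | ((~c & ~d) & (b & ~d))))) = 1111100011111100

(~b | (~c & (a | ((~c & ~d) & (b & ~d)))))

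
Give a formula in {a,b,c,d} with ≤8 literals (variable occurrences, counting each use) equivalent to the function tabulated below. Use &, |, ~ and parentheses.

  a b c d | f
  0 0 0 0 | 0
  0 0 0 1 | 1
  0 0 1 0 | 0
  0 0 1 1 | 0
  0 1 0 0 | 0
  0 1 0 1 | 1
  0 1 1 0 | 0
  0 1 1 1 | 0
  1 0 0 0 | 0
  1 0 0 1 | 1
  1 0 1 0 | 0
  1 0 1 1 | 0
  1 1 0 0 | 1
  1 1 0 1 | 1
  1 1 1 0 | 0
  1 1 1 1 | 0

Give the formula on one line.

((~c & d) | (a & (~c & b)))

  ~c = 1100110011001100
  (~c & d) = 0100010001000100
  (~c & b) = 0000110000001100
  (a & (~c & b)) = 0000000000001100
  ((~c & d) | (a & (~c & b))) = 0100010001001100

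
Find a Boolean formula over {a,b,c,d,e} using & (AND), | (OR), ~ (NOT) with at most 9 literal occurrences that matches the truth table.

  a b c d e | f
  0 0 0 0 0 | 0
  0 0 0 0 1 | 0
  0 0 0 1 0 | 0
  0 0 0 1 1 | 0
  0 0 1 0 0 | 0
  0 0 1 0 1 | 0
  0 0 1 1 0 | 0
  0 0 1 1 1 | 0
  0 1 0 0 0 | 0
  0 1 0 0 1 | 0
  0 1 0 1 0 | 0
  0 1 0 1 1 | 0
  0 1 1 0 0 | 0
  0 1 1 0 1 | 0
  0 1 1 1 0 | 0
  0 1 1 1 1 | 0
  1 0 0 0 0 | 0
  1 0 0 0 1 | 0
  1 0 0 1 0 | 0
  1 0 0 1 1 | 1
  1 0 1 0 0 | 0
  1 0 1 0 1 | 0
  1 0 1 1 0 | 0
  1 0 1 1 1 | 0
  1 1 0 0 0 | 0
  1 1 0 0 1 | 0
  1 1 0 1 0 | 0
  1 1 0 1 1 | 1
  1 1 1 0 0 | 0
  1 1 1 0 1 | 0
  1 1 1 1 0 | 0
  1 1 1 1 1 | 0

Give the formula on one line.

  (d | c) = 00111111001111110011111100111111
  ~c = 11110000111100001111000011110000
  ((d | c) & ~c) = 00110000001100000011000000110000
  (c | d) = 00111111001111110011111100111111
  (e & a) = 00000000000000000101010101010101
  ((c | d) & (e & a)) = 00000000000000000001010100010101
  ~d = 11001100110011001100110011001100
  (((c | d) & (e & a)) | ~d) = 11001100110011001101110111011101
  (((d | c) & ~c) & (((c | d) & (e & a)) | ~d)) = 00000000000000000001000000010000

(((d | c) & ~c) & (((c | d) & (e & a)) | ~d))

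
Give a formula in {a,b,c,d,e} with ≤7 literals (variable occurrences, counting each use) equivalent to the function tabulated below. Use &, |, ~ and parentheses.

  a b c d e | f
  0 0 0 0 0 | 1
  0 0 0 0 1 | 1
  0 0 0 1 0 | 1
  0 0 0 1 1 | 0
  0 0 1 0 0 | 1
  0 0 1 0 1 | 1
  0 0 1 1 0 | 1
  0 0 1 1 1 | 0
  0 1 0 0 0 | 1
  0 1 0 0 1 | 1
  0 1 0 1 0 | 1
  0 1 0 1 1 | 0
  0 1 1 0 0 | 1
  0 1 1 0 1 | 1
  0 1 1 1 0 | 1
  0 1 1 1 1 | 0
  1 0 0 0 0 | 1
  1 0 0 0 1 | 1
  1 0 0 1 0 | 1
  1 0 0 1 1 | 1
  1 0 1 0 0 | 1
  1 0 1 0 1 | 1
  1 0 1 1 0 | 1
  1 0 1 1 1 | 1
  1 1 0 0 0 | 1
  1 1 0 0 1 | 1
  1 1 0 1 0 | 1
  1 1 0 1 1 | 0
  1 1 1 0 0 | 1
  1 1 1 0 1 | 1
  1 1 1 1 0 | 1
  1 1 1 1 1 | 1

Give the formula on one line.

  ~d = 11001100110011001100110011001100
  ~e = 10101010101010101010101010101010
  (~d | ~e) = 11101110111011101110111011101110
  (e & a) = 00000000000000000101010101010101
  ~b = 11111111000000001111111100000000
  (c | ~b) = 11111111000011111111111100001111
  ((e & a) & (c | ~b)) = 00000000000000000101010100000101
  ((~d | ~e) | ((e & a) & (c | ~b))) = 11101110111011101111111111101111

((~d | ~e) | ((e & a) & (c | ~b)))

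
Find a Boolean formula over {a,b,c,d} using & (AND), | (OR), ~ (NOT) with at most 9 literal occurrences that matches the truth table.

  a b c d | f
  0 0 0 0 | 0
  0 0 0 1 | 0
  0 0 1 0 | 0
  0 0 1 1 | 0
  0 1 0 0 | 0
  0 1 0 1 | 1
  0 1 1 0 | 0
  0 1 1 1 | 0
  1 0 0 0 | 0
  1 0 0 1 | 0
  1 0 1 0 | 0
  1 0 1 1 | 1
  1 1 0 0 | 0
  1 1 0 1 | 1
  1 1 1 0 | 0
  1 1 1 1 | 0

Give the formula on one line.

((~b & (c & (a & d))) | ((b & ~c) & d))

  ~b = 1111000011110000
  (a & d) = 0000000001010101
  (c & (a & d)) = 0000000000010001
  (~b & (c & (a & d))) = 0000000000010000
  ~c = 1100110011001100
  (b & ~c) = 0000110000001100
  ((b & ~c) & d) = 0000010000000100
  ((~b & (c & (a & d))) | ((b & ~c) & d)) = 0000010000010100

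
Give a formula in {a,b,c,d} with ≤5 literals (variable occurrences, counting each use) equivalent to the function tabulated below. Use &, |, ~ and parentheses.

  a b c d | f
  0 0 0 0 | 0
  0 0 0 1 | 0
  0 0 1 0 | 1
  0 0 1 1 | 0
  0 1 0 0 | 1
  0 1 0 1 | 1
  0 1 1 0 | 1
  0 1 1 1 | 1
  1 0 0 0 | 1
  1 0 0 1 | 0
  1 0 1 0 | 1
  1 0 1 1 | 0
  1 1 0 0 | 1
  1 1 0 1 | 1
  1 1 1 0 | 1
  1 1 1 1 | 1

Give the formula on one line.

(b | (~d & (c | a)))

  ~d = 1010101010101010
  (c | a) = 0011001111111111
  (~d & (c | a)) = 0010001010101010
  (b | (~d & (c | a))) = 0010111110101111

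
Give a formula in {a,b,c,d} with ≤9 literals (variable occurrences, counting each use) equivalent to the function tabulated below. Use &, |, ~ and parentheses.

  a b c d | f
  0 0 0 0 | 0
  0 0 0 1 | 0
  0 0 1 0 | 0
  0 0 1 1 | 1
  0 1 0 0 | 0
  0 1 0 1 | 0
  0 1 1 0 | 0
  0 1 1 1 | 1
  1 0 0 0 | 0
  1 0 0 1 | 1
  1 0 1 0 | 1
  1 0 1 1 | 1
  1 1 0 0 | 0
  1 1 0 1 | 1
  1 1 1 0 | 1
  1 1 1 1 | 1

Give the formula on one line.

(((~c | d) & c) | (a & (d | c)))

  ~c = 1100110011001100
  (~c | d) = 1101110111011101
  ((~c | d) & c) = 0001000100010001
  (d | c) = 0111011101110111
  (a & (d | c)) = 0000000001110111
  (((~c | d) & c) | (a & (d | c))) = 0001000101110111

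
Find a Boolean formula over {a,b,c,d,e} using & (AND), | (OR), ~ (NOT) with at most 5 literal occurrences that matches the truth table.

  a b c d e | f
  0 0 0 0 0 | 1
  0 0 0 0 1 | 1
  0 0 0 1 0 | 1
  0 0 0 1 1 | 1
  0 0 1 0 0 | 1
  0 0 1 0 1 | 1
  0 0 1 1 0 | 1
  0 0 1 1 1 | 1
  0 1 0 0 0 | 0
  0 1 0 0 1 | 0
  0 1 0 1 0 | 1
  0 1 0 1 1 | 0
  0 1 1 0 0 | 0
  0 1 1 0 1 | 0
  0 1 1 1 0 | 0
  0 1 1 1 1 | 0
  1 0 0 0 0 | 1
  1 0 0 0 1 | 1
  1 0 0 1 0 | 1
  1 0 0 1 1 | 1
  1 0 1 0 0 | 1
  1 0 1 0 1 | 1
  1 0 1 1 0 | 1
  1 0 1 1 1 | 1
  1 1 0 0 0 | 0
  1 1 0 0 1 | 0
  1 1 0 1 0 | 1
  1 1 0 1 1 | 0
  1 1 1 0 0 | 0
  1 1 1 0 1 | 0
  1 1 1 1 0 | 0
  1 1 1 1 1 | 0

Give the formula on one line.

(~b | (~c & ((~e & b) & d)))

  ~b = 11111111000000001111111100000000
  ~c = 11110000111100001111000011110000
  ~e = 10101010101010101010101010101010
  (~e & b) = 00000000101010100000000010101010
  ((~e & b) & d) = 00000000001000100000000000100010
  (~c & ((~e & b) & d)) = 00000000001000000000000000100000
  (~b | (~c & ((~e & b) & d))) = 11111111001000001111111100100000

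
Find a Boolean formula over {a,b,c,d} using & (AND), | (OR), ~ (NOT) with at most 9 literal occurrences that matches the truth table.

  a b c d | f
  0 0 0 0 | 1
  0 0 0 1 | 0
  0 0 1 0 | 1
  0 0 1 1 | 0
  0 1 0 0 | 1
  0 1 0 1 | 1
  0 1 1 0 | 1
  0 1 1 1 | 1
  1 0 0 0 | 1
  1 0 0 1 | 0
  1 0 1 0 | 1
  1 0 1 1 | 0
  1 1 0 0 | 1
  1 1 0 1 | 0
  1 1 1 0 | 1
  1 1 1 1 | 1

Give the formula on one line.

  ~b = 1111000011110000
  (c & d) = 0001000100010001
  (~b | (c & d)) = 1111000111110001
  (c & b) = 0000001100000011
  ((~b | (c & d)) & (c & b)) = 0000000100000001
  ~a = 1111111100000000
  (b & ~a) = 0000111100000000
  (((~b | (c & d)) & (c & b)) | (b & ~a)) = 0000111100000001
  ~d = 1010101010101010
  ((((~b | (c & d)) & (c & b)) | (b & ~a)) | ~d) = 1010111110101011

((((~b | (c & d)) & (c & b)) | (b & ~a)) | ~d)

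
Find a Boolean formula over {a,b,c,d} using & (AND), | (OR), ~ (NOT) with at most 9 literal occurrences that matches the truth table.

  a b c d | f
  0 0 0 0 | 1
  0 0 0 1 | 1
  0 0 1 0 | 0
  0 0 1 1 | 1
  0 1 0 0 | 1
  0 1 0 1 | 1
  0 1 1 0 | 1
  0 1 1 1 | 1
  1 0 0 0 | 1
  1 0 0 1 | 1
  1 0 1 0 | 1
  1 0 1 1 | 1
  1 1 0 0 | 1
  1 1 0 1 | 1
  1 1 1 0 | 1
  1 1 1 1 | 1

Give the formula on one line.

((~c | b) | ((c | (~a | ((~a & c) | d))) & (d | a)))

  ~c = 1100110011001100
  (~c | b) = 1100111111001111
  ~a = 1111111100000000
  (~a & c) = 0011001100000000
  ((~a & c) | d) = 0111011101010101
  (~a | ((~a & c) | d)) = 1111111101010101
  (c | (~a | ((~a & c) | d))) = 1111111101110111
  (d | a) = 0101010111111111
  ((c | (~a | ((~a & c) | d))) & (d | a)) = 0101010101110111
  ((~c | b) | ((c | (~a | ((~a & c) | d))) & (d | a))) = 1101111111111111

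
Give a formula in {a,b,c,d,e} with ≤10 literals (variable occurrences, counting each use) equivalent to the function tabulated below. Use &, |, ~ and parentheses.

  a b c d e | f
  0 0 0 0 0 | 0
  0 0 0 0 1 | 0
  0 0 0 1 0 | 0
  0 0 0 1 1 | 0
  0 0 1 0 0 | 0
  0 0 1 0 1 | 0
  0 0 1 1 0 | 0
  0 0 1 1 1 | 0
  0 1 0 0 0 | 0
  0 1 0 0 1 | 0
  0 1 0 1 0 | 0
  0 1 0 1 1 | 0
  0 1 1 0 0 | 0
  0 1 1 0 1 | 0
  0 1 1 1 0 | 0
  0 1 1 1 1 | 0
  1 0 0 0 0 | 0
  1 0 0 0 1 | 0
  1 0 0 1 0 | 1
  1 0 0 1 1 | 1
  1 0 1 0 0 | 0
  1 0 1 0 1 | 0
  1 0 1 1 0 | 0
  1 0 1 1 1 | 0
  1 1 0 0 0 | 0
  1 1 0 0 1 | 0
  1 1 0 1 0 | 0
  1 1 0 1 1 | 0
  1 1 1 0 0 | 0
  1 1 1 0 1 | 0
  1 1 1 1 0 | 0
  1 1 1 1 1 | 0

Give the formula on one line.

  ~c = 11110000111100001111000011110000
  ~b = 11111111000000001111111100000000
  (~b | c) = 11111111000011111111111100001111
  (~c & (~b | c)) = 11110000000000001111000000000000
  (a | b) = 00000000111111111111111111111111
  (d & (a | b)) = 00000000001100110011001100110011
  ((d & (a | b)) & a) = 00000000000000000011001100110011
  ((~c & (~b | c)) & ((d & (a | b)) & a)) = 00000000000000000011000000000000

((~c & (~b | c)) & ((d & (a | b)) & a))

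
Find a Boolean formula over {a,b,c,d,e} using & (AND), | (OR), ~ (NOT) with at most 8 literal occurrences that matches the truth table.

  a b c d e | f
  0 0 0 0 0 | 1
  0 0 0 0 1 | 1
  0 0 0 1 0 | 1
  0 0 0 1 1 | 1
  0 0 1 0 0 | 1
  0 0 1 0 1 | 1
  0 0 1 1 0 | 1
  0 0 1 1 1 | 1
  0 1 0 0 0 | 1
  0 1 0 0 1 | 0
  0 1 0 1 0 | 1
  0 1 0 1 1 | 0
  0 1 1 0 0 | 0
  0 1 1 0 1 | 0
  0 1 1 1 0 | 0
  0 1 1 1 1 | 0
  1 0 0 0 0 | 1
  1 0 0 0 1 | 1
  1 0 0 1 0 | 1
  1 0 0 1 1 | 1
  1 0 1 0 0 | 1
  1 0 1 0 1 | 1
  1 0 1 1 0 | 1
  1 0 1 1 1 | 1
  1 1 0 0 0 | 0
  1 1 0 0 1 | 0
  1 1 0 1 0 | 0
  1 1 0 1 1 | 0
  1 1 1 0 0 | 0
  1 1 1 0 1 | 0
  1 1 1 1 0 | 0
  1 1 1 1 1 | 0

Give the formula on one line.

  ~c = 11110000111100001111000011110000
  ~b = 11111111000000001111111100000000
  ~a = 11111111111111110000000000000000
  (e | ~a) = 11111111111111110101010101010101
  (~b | (e | ~a)) = 11111111111111111111111101010101
  ~e = 10101010101010101010101010101010
  ((~b | (e | ~a)) & ~e) = 10101010101010101010101000000000
  (c | ((~b | (e | ~a)) & ~e)) = 10101111101011111010111100001111
  (~c & (c | ((~b | (e | ~a)) & ~e))) = 10100000101000001010000000000000
  ((~c & (c | ((~b | (e | ~a)) & ~e))) | ~b) = 11111111101000001111111100000000

((~c & (c | ((~b | (e | ~a)) & ~e))) | ~b)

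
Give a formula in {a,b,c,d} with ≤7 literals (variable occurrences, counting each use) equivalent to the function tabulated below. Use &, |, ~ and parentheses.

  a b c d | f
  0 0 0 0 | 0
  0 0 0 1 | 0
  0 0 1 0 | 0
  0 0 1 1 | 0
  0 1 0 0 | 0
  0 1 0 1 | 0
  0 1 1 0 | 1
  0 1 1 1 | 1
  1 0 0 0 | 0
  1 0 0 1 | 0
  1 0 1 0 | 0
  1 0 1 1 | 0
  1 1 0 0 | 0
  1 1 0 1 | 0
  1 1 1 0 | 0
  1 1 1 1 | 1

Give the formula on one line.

  ~c = 1100110011001100
  (b | ~c) = 1100111111001111
  ~a = 1111111100000000
  (~a | d) = 1111111101010101
  (b | d) = 0101111101011111
  ((b | d) & c) = 0001001100010011
  ((~a | d) & ((b | d) & c)) = 0001001100010001
  ((b | ~c) & ((~a | d) & ((b | d) & c))) = 0000001100000001

((b | ~c) & ((~a | d) & ((b | d) & c)))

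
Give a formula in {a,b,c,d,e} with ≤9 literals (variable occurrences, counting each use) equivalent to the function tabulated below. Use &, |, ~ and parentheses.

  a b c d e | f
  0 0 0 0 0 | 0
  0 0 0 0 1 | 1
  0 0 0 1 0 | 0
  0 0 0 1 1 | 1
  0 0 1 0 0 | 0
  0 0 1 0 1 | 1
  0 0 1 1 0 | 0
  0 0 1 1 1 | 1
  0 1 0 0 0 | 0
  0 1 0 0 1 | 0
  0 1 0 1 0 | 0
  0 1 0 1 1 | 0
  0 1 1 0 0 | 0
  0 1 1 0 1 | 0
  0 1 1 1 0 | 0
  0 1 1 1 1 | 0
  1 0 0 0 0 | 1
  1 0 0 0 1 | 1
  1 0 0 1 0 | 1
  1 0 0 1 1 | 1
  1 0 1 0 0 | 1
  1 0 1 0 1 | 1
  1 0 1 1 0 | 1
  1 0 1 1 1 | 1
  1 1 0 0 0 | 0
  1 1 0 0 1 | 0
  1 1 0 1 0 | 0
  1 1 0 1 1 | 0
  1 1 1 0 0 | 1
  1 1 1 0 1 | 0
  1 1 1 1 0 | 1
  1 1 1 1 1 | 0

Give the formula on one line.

((~e | ~b) & ((a | (e & ~b)) & (~b | c)))

  ~e = 10101010101010101010101010101010
  ~b = 11111111000000001111111100000000
  (~e | ~b) = 11111111101010101111111110101010
  (e & ~b) = 01010101000000000101010100000000
  (a | (e & ~b)) = 01010101000000001111111111111111
  (~b | c) = 11111111000011111111111100001111
  ((a | (e & ~b)) & (~b | c)) = 01010101000000001111111100001111
  ((~e | ~b) & ((a | (e & ~b)) & (~b | c))) = 01010101000000001111111100001010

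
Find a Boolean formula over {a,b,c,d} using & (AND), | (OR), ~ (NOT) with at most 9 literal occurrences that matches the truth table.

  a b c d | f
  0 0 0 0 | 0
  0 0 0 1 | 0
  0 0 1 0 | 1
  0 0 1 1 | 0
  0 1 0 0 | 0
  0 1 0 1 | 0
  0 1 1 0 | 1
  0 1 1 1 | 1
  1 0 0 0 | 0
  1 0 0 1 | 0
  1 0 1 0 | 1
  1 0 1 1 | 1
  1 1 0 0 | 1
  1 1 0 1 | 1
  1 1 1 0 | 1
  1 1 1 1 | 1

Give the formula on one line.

(((~b & c) & (a | (~d | ~c))) | ((a | c) & b))

  ~b = 1111000011110000
  (~b & c) = 0011000000110000
  ~d = 1010101010101010
  ~c = 1100110011001100
  (~d | ~c) = 1110111011101110
  (a | (~d | ~c)) = 1110111011111111
  ((~b & c) & (a | (~d | ~c))) = 0010000000110000
  (a | c) = 0011001111111111
  ((a | c) & b) = 0000001100001111
  (((~b & c) & (a | (~d | ~c))) | ((a | c) & b)) = 0010001100111111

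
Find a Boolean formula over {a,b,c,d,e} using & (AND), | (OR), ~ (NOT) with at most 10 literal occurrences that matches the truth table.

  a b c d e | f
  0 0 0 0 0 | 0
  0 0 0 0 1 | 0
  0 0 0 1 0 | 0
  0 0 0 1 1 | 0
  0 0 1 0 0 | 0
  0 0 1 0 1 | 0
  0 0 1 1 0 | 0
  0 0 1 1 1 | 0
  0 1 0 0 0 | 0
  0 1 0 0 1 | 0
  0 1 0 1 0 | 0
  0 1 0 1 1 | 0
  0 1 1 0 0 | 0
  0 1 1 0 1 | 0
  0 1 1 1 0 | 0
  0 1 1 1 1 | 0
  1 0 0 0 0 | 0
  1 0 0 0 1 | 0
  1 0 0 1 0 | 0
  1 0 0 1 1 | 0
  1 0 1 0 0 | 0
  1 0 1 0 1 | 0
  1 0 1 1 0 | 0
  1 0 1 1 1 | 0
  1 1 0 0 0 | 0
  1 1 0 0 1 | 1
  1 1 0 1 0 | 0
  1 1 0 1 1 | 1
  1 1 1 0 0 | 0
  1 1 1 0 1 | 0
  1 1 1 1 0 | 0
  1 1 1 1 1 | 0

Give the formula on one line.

  ~c = 11110000111100001111000011110000
  (b & e) = 00000000010101010000000001010101
  (~c & (b & e)) = 00000000010100000000000001010000
  ~d = 11001100110011001100110011001100
  ~b = 11111111000000001111111100000000
  (~d | ~b) = 11111111110011001111111111001100
  ((~d | ~b) | e) = 11111111110111011111111111011101
  (((~d | ~b) | e) & a) = 00000000000000001111111111011101
  ((~c & (b & e)) & (((~d | ~b) | e) & a)) = 00000000000000000000000001010000

((~c & (b & e)) & (((~d | ~b) | e) & a))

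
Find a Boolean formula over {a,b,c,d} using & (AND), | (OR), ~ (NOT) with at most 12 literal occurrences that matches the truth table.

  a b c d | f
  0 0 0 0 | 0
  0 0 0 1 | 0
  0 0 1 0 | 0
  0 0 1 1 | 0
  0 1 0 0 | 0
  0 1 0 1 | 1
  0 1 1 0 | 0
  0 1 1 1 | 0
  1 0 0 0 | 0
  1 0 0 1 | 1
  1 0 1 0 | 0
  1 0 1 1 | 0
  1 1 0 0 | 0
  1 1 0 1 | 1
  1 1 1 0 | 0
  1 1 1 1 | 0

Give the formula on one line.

  ~c = 1100110011001100
  ~a = 1111111100000000
  ~d = 1010101010101010
  (~a & ~d) = 1010101000000000
  (~c | (~a & ~d)) = 1110111011001100
  ~b = 1111000011110000
  (~b | d) = 1111010111110101
  ((~c | (~a & ~d)) & (~b | d)) = 1110010011000100
  (a | b) = 0000111111111111
  (((~c | (~a & ~d)) & (~b | d)) & (a | b)) = 0000010011000100
  (b | d) = 0101111101011111
  ((((~c | (~a & ~d)) & (~b | d)) & (a | b)) & (b | d)) = 0000010001000100

((((~c | (~a & ~d)) & (~b | d)) & (a | b)) & (b | d))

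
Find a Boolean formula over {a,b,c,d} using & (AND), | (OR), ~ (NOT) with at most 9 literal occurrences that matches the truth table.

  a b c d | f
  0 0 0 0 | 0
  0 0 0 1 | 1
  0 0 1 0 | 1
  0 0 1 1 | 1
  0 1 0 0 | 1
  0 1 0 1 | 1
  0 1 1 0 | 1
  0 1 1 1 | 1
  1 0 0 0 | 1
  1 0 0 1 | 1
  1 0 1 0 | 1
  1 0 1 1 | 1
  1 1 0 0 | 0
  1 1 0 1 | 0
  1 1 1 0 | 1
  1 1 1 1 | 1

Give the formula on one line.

  ~b = 1111000011110000
  (~b & a) = 0000000011110000
  ~a = 1111111100000000
  (~a & b) = 0000111100000000
  ((~a & b) | c) = 0011111100110011
  ((~b & a) | ((~a & b) | c)) = 0011111111110011
  ~c = 1100110011001100
  (~b & ~c) = 1100000011000000
  (d & ~c) = 0100010001000100
  ((~b & ~c) & (d & ~c)) = 0100000001000000
  (((~b & a) | ((~a & b) | c)) | ((~b & ~c) & (d & ~c))) = 0111111111110011

(((~b & a) | ((~a & b) | c)) | ((~b & ~c) & (d & ~c)))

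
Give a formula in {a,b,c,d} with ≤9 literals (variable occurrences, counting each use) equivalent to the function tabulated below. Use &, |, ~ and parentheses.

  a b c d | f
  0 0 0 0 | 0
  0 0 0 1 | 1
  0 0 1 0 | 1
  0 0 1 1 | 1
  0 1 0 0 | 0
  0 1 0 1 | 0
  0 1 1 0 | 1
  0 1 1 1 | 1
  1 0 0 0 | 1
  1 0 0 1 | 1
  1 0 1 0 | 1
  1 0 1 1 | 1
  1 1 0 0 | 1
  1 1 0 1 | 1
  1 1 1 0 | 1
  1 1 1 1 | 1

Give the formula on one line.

  ~b = 1111000011110000
  (~b | c) = 1111001111110011
  (b | a) = 0000111111111111
  ((b | a) | d) = 0101111111111111
  ((~b | c) & ((b | a) | d)) = 0101001111110011
  ~c = 1100110011001100
  (~c & a) = 0000000011001100
  (((~b | c) & ((b | a) | d)) | (~c & a)) = 0101001111111111
  (c | (((~b | c) & ((b | a) | d)) | (~c & a))) = 0111001111111111

(c | (((~b | c) & ((b | a) | d)) | (~c & a)))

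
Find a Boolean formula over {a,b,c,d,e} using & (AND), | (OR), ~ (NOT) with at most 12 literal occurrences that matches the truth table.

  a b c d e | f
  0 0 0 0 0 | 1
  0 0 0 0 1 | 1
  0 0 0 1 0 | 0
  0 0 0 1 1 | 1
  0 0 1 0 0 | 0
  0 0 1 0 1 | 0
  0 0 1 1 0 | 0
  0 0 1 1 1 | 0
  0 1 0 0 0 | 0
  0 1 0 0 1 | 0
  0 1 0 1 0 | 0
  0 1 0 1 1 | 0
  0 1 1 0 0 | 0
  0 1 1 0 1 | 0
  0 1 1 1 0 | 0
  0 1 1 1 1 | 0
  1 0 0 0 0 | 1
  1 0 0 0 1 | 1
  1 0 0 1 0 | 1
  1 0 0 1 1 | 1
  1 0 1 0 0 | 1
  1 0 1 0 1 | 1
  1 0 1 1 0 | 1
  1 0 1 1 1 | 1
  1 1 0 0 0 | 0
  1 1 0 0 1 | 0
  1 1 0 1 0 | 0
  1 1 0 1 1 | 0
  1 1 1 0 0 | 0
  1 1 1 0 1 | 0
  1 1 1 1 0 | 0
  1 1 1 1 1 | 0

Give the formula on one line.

  ~b = 11111111000000001111111100000000
  ~c = 11110000111100001111000011110000
  (~c | b) = 11110000111111111111000011111111
  ~d = 11001100110011001100110011001100
  ((~c | b) & ~d) = 11000000110011001100000011001100
  (~b & ((~c | b) & ~d)) = 11000000000000001100000000000000
  (~c & e) = 01010000010100000101000001010000
  ((~c & e) & d) = 00010000000100000001000000010000
  (a | ((~c & e) & d)) = 00010000000100001111111111111111
  (~b & (a | ((~c & e) & d))) = 00010000000000001111111100000000
  ((~b & ((~c | b) & ~d)) | (~b & (a | ((~c & e) & d)))) = 11010000000000001111111100000000

((~b & ((~c | b) & ~d)) | (~b & (a | ((~c & e) & d))))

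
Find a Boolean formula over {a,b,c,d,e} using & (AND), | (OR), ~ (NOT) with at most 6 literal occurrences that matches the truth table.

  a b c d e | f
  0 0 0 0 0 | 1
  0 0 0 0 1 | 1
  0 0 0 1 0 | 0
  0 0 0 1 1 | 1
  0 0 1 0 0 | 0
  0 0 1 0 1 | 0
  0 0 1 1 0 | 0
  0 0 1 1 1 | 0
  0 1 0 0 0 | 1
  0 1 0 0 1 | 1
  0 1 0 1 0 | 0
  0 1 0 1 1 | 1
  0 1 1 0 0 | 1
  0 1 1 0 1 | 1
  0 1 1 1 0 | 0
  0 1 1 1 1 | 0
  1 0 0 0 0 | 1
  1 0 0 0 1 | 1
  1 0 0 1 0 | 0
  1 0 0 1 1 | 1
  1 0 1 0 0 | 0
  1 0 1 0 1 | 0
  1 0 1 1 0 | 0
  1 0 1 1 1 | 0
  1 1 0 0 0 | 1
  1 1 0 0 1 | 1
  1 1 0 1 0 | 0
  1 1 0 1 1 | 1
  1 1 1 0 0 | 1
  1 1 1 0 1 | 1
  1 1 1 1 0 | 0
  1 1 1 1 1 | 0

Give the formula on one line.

(((b & ~d) | ~c) & (~d | e))

  ~d = 11001100110011001100110011001100
  (b & ~d) = 00000000110011000000000011001100
  ~c = 11110000111100001111000011110000
  ((b & ~d) | ~c) = 11110000111111001111000011111100
  (~d | e) = 11011101110111011101110111011101
  (((b & ~d) | ~c) & (~d | e)) = 11010000110111001101000011011100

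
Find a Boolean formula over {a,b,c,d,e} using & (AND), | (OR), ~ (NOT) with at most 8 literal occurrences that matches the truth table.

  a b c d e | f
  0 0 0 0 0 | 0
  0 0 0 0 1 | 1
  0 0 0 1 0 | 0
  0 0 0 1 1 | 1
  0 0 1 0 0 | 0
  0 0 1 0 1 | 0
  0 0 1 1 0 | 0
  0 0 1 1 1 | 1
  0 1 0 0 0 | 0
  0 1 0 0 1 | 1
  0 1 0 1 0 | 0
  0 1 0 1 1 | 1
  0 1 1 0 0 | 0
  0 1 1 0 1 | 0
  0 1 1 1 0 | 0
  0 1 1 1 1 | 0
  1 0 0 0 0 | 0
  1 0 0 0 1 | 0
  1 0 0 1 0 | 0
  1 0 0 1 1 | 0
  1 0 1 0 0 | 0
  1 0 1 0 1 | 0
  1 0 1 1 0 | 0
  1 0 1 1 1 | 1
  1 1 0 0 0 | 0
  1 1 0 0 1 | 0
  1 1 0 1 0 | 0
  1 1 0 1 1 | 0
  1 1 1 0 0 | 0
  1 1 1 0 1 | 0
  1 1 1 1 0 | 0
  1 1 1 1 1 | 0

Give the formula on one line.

  ~c = 11110000111100001111000011110000
  ~a = 11111111111111110000000000000000
  (~a & e) = 01010101010101010000000000000000
  (~c & (~a & e)) = 01010000010100000000000000000000
  (d & c) = 00000011000000110000001100000011
  ~b = 11111111000000001111111100000000
  (e & ~b) = 01010101000000000101010100000000
  ((d & c) & (e & ~b)) = 00000001000000000000000100000000
  ((~c & (~a & e)) | ((d & c) & (e & ~b))) = 01010001010100000000000100000000

((~c & (~a & e)) | ((d & c) & (e & ~b)))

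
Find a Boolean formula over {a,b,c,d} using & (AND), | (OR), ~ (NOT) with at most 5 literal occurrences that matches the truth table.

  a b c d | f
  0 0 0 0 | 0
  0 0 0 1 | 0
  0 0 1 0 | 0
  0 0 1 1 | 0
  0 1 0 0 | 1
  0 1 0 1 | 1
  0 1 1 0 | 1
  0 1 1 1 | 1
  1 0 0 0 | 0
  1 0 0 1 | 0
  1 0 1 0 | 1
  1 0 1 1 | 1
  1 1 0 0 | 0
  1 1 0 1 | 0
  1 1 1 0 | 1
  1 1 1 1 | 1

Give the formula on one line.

((b | a) & (~a | c))

  (b | a) = 0000111111111111
  ~a = 1111111100000000
  (~a | c) = 1111111100110011
  ((b | a) & (~a | c)) = 0000111100110011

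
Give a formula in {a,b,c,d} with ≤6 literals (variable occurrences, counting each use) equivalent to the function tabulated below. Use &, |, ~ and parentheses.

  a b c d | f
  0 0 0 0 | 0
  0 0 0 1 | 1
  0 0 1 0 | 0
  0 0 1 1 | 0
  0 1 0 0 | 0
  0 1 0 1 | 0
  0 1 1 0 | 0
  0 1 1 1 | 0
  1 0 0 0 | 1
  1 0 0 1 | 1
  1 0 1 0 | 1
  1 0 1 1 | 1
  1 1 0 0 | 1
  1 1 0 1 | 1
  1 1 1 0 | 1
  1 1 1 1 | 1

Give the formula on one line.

  (a | b) = 0000111111111111
  ~c = 1100110011001100
  (d & ~c) = 0100010001000100
  ((a | b) | (d & ~c)) = 0100111111111111
  ~b = 1111000011110000
  (~b | a) = 1111000011111111
  (((a | b) | (d & ~c)) & (~b | a)) = 0100000011111111

(((a | b) | (d & ~c)) & (~b | a))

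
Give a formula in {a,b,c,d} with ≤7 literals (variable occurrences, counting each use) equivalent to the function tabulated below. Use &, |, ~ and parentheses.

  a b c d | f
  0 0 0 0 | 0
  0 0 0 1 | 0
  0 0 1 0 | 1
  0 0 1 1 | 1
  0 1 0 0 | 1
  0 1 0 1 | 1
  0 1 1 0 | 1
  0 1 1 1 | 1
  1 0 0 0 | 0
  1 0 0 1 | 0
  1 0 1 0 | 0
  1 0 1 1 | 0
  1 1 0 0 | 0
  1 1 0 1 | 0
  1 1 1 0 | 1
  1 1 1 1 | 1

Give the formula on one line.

  ~a = 1111111100000000
  (b & ~a) = 0000111100000000
  (c | (b & ~a)) = 0011111100110011
  (~a | b) = 1111111100001111
  ((c | (b & ~a)) & (~a | b)) = 0011111100000011

((c | (b & ~a)) & (~a | b))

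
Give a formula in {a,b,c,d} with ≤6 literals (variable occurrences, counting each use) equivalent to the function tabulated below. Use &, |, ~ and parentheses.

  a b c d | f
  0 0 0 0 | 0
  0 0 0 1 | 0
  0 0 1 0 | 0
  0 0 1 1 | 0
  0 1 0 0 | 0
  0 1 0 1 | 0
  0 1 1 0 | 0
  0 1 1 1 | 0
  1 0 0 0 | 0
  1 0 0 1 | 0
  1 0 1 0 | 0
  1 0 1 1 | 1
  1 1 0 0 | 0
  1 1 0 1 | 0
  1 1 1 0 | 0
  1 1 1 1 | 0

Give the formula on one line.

  ~b = 1111000011110000
  (~b & d) = 0101000001010000
  (a & (~b & d)) = 0000000001010000
  ~a = 1111111100000000
  ((a & (~b & d)) | ~a) = 1111111101010000
  (((a & (~b & d)) | ~a) & a) = 0000000001010000
  ((((a & (~b & d)) | ~a) & a) & c) = 0000000000010000

((((a & (~b & d)) | ~a) & a) & c)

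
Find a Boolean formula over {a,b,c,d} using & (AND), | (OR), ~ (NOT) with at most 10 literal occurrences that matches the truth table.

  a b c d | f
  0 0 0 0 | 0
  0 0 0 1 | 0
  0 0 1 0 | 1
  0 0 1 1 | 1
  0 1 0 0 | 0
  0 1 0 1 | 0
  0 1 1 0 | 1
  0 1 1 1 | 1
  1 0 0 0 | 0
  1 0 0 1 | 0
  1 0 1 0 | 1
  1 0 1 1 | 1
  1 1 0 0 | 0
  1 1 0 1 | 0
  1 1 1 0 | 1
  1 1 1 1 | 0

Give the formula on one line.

(c & ((~a | ~c) | ((~b | (~c & d)) | ((a & ~b) | ~d))))

  ~a = 1111111100000000
  ~c = 1100110011001100
  (~a | ~c) = 1111111111001100
  ~b = 1111000011110000
  (~c & d) = 0100010001000100
  (~b | (~c & d)) = 1111010011110100
  (a & ~b) = 0000000011110000
  ~d = 1010101010101010
  ((a & ~b) | ~d) = 1010101011111010
  ((~b | (~c & d)) | ((a & ~b) | ~d)) = 1111111011111110
  ((~a | ~c) | ((~b | (~c & d)) | ((a & ~b) | ~d))) = 1111111111111110
  (c & ((~a | ~c) | ((~b | (~c & d)) | ((a & ~b) | ~d)))) = 0011001100110010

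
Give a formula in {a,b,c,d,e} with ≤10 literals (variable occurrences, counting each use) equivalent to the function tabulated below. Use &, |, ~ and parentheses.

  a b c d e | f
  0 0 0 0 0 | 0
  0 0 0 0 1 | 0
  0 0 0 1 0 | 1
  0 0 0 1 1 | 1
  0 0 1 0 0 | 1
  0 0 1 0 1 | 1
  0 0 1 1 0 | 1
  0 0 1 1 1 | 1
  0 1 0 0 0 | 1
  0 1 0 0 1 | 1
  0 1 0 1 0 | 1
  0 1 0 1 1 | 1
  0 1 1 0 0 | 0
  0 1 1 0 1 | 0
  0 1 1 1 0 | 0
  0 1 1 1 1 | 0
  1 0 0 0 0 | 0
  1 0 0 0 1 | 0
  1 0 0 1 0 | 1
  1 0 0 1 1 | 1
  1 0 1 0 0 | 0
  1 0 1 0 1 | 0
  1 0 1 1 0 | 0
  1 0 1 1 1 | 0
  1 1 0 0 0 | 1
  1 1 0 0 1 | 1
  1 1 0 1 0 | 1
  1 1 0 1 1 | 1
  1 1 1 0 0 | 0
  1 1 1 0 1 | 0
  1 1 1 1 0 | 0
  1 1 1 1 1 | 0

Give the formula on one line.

  (d | b) = 00110011111111110011001111111111
  ~c = 11110000111100001111000011110000
  ((d | b) & ~c) = 00110000111100000011000011110000
  (c | d) = 00111111001111110011111100111111
  ~a = 11111111111111110000000000000000
  ((c | d) & ~a) = 00111111001111110000000000000000
  ~b = 11111111000000001111111100000000
  (((c | d) & ~a) & ~b) = 00111111000000000000000000000000
  (((d | b) & ~c) | (((c | d) & ~a) & ~b)) = 00111111111100000011000011110000

(((d | b) & ~c) | (((c | d) & ~a) & ~b))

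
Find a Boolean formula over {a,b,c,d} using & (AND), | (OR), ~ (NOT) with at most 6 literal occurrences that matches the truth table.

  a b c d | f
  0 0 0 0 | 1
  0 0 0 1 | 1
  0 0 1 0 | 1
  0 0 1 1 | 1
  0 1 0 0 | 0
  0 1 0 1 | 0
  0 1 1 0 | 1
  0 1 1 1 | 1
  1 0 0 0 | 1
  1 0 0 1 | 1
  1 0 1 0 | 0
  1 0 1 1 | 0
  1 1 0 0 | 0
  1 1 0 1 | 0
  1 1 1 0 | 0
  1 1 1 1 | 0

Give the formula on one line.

((~c & ~b) | (c & ~a))

  ~c = 1100110011001100
  ~b = 1111000011110000
  (~c & ~b) = 1100000011000000
  ~a = 1111111100000000
  (c & ~a) = 0011001100000000
  ((~c & ~b) | (c & ~a)) = 1111001111000000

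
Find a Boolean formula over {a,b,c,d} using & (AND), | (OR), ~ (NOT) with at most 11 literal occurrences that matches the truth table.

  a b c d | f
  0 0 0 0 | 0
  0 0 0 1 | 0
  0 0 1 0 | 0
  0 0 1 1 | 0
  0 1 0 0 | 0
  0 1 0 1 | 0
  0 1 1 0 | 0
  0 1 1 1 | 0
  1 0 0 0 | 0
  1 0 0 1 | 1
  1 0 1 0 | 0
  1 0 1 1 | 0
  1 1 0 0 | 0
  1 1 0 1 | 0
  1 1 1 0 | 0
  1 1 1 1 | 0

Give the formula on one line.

(((d & ~b) & ~c) & (a | ((c | (~d & b)) & ~a)))

  ~b = 1111000011110000
  (d & ~b) = 0101000001010000
  ~c = 1100110011001100
  ((d & ~b) & ~c) = 0100000001000000
  ~d = 1010101010101010
  (~d & b) = 0000101000001010
  (c | (~d & b)) = 0011101100111011
  ~a = 1111111100000000
  ((c | (~d & b)) & ~a) = 0011101100000000
  (a | ((c | (~d & b)) & ~a)) = 0011101111111111
  (((d & ~b) & ~c) & (a | ((c | (~d & b)) & ~a))) = 0000000001000000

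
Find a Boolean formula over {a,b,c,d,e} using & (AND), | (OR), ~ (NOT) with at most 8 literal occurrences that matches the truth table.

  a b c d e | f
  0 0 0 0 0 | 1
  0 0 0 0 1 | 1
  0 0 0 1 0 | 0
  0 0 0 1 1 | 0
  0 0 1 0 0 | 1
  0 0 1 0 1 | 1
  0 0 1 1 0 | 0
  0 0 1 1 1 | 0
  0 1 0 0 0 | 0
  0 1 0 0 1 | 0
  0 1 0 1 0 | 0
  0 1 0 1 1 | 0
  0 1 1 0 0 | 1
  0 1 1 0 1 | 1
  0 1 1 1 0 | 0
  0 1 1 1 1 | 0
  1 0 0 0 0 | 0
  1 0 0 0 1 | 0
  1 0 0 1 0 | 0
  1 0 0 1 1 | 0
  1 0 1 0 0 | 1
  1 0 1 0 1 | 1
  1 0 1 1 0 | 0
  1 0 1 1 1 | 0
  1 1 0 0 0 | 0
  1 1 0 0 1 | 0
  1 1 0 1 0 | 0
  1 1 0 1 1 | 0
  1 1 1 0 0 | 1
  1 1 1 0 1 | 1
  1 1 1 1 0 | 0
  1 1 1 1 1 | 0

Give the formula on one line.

((~a | (a & c)) & ((c | ~b) & ~d))

  ~a = 11111111111111110000000000000000
  (a & c) = 00000000000000000000111100001111
  (~a | (a & c)) = 11111111111111110000111100001111
  ~b = 11111111000000001111111100000000
  (c | ~b) = 11111111000011111111111100001111
  ~d = 11001100110011001100110011001100
  ((c | ~b) & ~d) = 11001100000011001100110000001100
  ((~a | (a & c)) & ((c | ~b) & ~d)) = 11001100000011000000110000001100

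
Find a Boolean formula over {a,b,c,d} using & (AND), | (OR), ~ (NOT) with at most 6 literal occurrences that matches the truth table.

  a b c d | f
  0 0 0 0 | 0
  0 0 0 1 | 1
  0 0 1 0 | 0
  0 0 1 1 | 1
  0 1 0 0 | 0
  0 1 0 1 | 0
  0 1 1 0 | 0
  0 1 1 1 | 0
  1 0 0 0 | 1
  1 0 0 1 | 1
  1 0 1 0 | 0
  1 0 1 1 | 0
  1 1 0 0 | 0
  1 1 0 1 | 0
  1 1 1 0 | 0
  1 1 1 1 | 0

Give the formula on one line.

  ~b = 1111000011110000
  ~a = 1111111100000000
  (d & ~a) = 0101010100000000
  ((d & ~a) & ~b) = 0101000000000000
  ~c = 1100110011001100
  (~c & a) = 0000000011001100
  (((d & ~a) & ~b) | (~c & a)) = 0101000011001100
  (~b & (((d & ~a) & ~b) | (~c & a))) = 0101000011000000

(~b & (((d & ~a) & ~b) | (~c & a)))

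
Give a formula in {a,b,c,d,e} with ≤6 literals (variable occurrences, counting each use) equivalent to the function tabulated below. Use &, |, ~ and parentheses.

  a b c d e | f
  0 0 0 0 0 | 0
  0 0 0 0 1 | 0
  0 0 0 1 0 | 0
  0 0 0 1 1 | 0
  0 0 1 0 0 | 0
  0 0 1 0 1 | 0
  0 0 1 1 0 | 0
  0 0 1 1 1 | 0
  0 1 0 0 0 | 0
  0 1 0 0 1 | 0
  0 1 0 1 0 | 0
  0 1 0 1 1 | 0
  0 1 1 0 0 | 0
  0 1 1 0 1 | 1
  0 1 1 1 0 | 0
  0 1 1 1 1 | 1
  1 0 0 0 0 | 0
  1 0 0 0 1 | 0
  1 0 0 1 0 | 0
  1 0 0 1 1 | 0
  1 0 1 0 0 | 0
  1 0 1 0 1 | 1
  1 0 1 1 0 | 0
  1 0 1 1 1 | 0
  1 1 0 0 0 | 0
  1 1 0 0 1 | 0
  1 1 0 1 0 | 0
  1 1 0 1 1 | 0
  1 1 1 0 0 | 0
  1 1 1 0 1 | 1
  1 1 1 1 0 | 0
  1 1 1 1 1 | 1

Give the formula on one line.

(c & ((b | (~d & a)) & e))

  ~d = 11001100110011001100110011001100
  (~d & a) = 00000000000000001100110011001100
  (b | (~d & a)) = 00000000111111111100110011111111
  ((b | (~d & a)) & e) = 00000000010101010100010001010101
  (c & ((b | (~d & a)) & e)) = 00000000000001010000010000000101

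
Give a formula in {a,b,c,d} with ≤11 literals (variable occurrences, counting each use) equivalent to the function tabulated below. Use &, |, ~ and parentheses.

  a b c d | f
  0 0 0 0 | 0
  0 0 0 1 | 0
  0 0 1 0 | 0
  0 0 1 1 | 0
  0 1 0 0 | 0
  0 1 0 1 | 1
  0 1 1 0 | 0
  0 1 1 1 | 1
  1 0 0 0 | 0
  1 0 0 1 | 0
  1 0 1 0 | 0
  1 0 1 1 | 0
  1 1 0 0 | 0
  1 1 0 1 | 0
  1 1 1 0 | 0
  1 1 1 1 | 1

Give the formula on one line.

  ~b = 1111000011110000
  ~a = 1111111100000000
  (~b | ~a) = 1111111111110000
  (c | (~b | ~a)) = 1111111111110011
  ((c | (~b | ~a)) & d) = 0101010101010001
  ~c = 1100110011001100
  (((c | (~b | ~a)) & d) & ~c) = 0100010001000000
  (d & c) = 0001000100010001
  ((((c | (~b | ~a)) & d) & ~c) | (d & c)) = 0101010101010001
  (b & ((((c | (~b | ~a)) & d) & ~c) | (d & c))) = 0000010100000001

(b & ((((c | (~b | ~a)) & d) & ~c) | (d & c)))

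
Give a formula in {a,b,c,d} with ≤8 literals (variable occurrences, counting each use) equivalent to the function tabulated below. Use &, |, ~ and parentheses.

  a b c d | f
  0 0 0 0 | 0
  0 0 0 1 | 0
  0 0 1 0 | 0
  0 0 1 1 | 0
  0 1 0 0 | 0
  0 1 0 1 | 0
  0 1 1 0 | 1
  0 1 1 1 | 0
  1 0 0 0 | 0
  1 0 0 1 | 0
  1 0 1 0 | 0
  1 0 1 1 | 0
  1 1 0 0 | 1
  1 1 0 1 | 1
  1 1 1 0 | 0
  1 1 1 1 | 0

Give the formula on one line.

  ~c = 1100110011001100
  ~a = 1111111100000000
  (~c | ~a) = 1111111111001100
  (b & (~c | ~a)) = 0000111100001100
  ~d = 1010101010101010
  (c & ~d) = 0010001000100010
  (a | (c & ~d)) = 0010001011111111
  ((b & (~c | ~a)) & (a | (c & ~d))) = 0000001000001100

((b & (~c | ~a)) & (a | (c & ~d)))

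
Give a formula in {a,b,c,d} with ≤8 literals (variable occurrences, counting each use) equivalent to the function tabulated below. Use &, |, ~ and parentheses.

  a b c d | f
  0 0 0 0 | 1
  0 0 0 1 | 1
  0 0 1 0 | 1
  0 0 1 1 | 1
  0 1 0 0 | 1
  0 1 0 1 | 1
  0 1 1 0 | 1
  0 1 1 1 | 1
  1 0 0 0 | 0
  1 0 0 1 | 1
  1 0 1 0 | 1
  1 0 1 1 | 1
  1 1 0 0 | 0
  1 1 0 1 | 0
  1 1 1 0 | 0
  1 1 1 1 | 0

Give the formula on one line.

((~a | ~b) & ((~a | c) | (((~b & d) | c) & ~b)))

  ~a = 1111111100000000
  ~b = 1111000011110000
  (~a | ~b) = 1111111111110000
  (~a | c) = 1111111100110011
  (~b & d) = 0101000001010000
  ((~b & d) | c) = 0111001101110011
  (((~b & d) | c) & ~b) = 0111000001110000
  ((~a | c) | (((~b & d) | c) & ~b)) = 1111111101110011
  ((~a | ~b) & ((~a | c) | (((~b & d) | c) & ~b))) = 1111111101110000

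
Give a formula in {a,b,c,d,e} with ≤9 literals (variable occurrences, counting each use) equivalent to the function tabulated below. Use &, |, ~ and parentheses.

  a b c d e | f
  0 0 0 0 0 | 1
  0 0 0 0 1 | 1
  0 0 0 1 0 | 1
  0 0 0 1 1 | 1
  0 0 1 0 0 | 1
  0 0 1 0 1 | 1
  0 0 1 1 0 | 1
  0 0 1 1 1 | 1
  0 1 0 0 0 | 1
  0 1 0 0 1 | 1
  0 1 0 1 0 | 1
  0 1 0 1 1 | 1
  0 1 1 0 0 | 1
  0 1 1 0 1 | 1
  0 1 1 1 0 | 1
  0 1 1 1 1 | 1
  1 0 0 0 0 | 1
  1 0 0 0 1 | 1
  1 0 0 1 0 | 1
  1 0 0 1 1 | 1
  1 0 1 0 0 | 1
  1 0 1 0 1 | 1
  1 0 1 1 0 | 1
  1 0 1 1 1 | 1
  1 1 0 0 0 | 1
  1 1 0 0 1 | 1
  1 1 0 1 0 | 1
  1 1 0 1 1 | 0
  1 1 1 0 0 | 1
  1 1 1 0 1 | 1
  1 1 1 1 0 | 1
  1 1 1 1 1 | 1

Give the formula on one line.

  ~b = 11111111000000001111111100000000
  ~e = 10101010101010101010101010101010
  ~d = 11001100110011001100110011001100
  (~e | ~d) = 11101110111011101110111011101110
  ~a = 11111111111111110000000000000000
  (b & ~a) = 00000000111111110000000000000000
  ((~e | ~d) | (b & ~a)) = 11101110111111111110111011101110
  (~b | ((~e | ~d) | (b & ~a))) = 11111111111111111111111111101110
  (c | (~b | ((~e | ~d) | (b & ~a)))) = 11111111111111111111111111101111

(c | (~b | ((~e | ~d) | (b & ~a))))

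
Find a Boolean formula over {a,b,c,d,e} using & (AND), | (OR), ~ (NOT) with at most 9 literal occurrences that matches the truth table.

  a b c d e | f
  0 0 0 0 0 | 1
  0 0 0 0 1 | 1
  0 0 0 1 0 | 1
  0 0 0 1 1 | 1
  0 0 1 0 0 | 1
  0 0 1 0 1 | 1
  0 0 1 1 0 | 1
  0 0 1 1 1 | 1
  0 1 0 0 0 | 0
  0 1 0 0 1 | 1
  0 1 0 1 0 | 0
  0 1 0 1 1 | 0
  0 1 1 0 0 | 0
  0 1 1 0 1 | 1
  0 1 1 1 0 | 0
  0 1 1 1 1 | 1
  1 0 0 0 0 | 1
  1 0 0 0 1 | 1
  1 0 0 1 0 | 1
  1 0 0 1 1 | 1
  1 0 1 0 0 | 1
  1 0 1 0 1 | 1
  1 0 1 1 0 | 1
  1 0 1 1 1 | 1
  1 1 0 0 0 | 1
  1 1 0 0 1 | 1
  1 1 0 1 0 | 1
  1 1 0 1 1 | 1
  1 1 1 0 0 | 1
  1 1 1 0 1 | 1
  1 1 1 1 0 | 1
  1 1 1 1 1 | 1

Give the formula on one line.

(a | ((~b | (e & (~e | ~d))) | ((c & e) & d)))

  ~b = 11111111000000001111111100000000
  ~e = 10101010101010101010101010101010
  ~d = 11001100110011001100110011001100
  (~e | ~d) = 11101110111011101110111011101110
  (e & (~e | ~d)) = 01000100010001000100010001000100
  (~b | (e & (~e | ~d))) = 11111111010001001111111101000100
  (c & e) = 00000101000001010000010100000101
  ((c & e) & d) = 00000001000000010000000100000001
  ((~b | (e & (~e | ~d))) | ((c & e) & d)) = 11111111010001011111111101000101
  (a | ((~b | (e & (~e | ~d))) | ((c & e) & d))) = 11111111010001011111111111111111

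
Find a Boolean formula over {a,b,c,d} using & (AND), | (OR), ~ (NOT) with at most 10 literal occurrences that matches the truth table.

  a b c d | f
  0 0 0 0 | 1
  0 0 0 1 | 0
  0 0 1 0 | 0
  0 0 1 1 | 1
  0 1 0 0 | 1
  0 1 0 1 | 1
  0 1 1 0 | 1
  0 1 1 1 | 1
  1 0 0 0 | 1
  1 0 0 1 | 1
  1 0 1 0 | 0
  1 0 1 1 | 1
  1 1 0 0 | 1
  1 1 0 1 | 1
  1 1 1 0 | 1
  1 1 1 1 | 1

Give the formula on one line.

(((d & (~b | ~d)) | (~c | b)) & ((a | c) | (b | ~d)))

  ~b = 1111000011110000
  ~d = 1010101010101010
  (~b | ~d) = 1111101011111010
  (d & (~b | ~d)) = 0101000001010000
  ~c = 1100110011001100
  (~c | b) = 1100111111001111
  ((d & (~b | ~d)) | (~c | b)) = 1101111111011111
  (a | c) = 0011001111111111
  (b | ~d) = 1010111110101111
  ((a | c) | (b | ~d)) = 1011111111111111
  (((d & (~b | ~d)) | (~c | b)) & ((a | c) | (b | ~d))) = 1001111111011111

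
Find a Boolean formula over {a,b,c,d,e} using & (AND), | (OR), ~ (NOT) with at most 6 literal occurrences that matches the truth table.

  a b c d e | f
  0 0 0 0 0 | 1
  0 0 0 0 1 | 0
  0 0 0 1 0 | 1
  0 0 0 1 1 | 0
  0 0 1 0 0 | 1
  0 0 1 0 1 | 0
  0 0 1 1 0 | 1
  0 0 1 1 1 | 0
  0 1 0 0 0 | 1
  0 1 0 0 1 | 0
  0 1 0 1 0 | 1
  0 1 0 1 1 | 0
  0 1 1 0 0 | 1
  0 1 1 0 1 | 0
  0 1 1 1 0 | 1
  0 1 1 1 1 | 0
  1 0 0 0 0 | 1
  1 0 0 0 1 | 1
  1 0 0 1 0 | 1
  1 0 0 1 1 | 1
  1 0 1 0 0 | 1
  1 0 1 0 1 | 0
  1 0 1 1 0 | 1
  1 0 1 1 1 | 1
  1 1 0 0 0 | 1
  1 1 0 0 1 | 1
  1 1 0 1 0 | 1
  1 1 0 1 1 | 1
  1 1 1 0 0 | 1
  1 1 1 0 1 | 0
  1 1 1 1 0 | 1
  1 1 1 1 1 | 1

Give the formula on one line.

  ~e = 10101010101010101010101010101010
  ~c = 11110000111100001111000011110000
  (~c | d) = 11110011111100111111001111110011
  (a & (~c | d)) = 00000000000000001111001111110011
  (~e | (a & (~c | d))) = 10101010101010101111101111111011

(~e | (a & (~c | d)))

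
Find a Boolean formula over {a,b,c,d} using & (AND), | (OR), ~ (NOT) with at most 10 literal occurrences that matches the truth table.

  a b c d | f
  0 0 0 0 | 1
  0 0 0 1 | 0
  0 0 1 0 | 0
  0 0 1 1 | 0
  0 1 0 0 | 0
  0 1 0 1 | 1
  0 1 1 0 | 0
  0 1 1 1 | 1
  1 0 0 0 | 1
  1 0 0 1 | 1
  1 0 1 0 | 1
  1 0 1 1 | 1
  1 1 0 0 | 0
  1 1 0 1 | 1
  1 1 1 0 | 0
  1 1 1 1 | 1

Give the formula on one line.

  ~d = 1010101010101010
  ~c = 1100110011001100
  (~d & ~c) = 1000100010001000
  (d & b) = 0000010100000101
  ((d & b) | a) = 0000010111111111
  ((~d & ~c) | ((d & b) | a)) = 1000110111111111
  ~b = 1111000011110000
  (~b | d) = 1111010111110101
  (((~d & ~c) | ((d & b) | a)) & (~b | d)) = 1000010111110101

(((~d & ~c) | ((d & b) | a)) & (~b | d))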